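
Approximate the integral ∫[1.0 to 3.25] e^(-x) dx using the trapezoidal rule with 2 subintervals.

f(x) = e^(-x)
a = 1.0, b = 3.25, n = 2
h = (b - a)/n = 1.125000

Trapezoidal rule: (h/2)[f(x₀) + 2f(x₁) + 2f(x₂) + ... + f(xₙ)]

x_0 = 1.0000, f(x_0) = 0.367879, coefficient = 1
x_1 = 2.1250, f(x_1) = 0.119433, coefficient = 2
x_2 = 3.2500, f(x_2) = 0.038774, coefficient = 1

I ≈ (1.125000/2) × 0.645520 = 0.363105
Exact value: 0.329105
Error: 0.034000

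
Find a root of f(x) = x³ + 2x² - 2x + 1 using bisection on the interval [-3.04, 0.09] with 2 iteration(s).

f(x) = x³ + 2x² - 2x + 1
Initial interval: [-3.04, 0.09]

Iteration 1:
  c_1 = (-3.040000 + 0.090000)/2 = -1.475000
  f(c_1) = f(-1.475000) = 5.092203
  f(a) × f(c) < 0, new interval: [-3.040000, -1.475000]
Iteration 2:
  c_2 = (-3.040000 + (-1.475000))/2 = -2.257500
  f(c_2) = f(-2.257500) = 4.202701
  f(a) × f(c) < 0, new interval: [-3.040000, -2.257500]

After 2 iteration(s), the approximation is c_2 = -2.257500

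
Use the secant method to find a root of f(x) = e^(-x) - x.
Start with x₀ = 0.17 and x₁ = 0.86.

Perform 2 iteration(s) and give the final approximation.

f(x) = e^(-x) - x
x₀ = 0.17, x₁ = 0.86

Secant formula: x_{n+1} = x_n - f(x_n)(x_n - x_{n-1})/(f(x_n) - f(x_{n-1}))

Iteration 1:
  f(0.170000) = 0.673665
  f(0.860000) = -0.436838
  x_2 = 0.860000 - (-0.436838)×(0.860000 - 0.170000)/(-0.436838 - 0.673665)
       = 0.588575
Iteration 2:
  f(0.860000) = -0.436838
  f(0.588575) = -0.033457
  x_3 = 0.588575 - (-0.033457)×(0.588575 - 0.860000)/(-0.033457 - (-0.436838))
       = 0.566062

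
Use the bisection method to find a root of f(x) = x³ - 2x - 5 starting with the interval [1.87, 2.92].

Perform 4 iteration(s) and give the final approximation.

f(x) = x³ - 2x - 5
Initial interval: [1.87, 2.92]

Iteration 1:
  c_1 = (1.870000 + 2.920000)/2 = 2.395000
  f(c_1) = f(2.395000) = 3.947780
  f(a) × f(c) < 0, new interval: [1.870000, 2.395000]
Iteration 2:
  c_2 = (1.870000 + 2.395000)/2 = 2.132500
  f(c_2) = f(2.132500) = 0.432664
  f(a) × f(c) < 0, new interval: [1.870000, 2.132500]
Iteration 3:
  c_3 = (1.870000 + 2.132500)/2 = 2.001250
  f(c_3) = f(2.001250) = -0.987491
  f(a) × f(c) ≥ 0, new interval: [2.001250, 2.132500]
Iteration 4:
  c_4 = (2.001250 + 2.132500)/2 = 2.066875
  f(c_4) = f(2.066875) = -0.304117
  f(a) × f(c) ≥ 0, new interval: [2.066875, 2.132500]

After 4 iteration(s), the approximation is c_4 = 2.066875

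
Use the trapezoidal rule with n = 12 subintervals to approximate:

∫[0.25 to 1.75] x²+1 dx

f(x) = x²+1
a = 0.25, b = 1.75, n = 12
h = (b - a)/n = 0.125000

Trapezoidal rule: (h/2)[f(x₀) + 2f(x₁) + 2f(x₂) + ... + f(xₙ)]

x_0 = 0.2500, f(x_0) = 1.062500, coefficient = 1
x_1 = 0.3750, f(x_1) = 1.140625, coefficient = 2
x_2 = 0.5000, f(x_2) = 1.250000, coefficient = 2
x_3 = 0.6250, f(x_3) = 1.390625, coefficient = 2
x_4 = 0.7500, f(x_4) = 1.562500, coefficient = 2
x_5 = 0.8750, f(x_5) = 1.765625, coefficient = 2
x_6 = 1.0000, f(x_6) = 2.000000, coefficient = 2
x_7 = 1.1250, f(x_7) = 2.265625, coefficient = 2
x_8 = 1.2500, f(x_8) = 2.562500, coefficient = 2
x_9 = 1.3750, f(x_9) = 2.890625, coefficient = 2
x_10 = 1.5000, f(x_10) = 3.250000, coefficient = 2
x_11 = 1.6250, f(x_11) = 3.640625, coefficient = 2
x_12 = 1.7500, f(x_12) = 4.062500, coefficient = 1

I ≈ (0.125000/2) × 52.562500 = 3.285156
Exact value: 3.281250
Error: 0.003906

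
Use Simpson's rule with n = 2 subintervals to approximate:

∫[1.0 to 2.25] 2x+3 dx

f(x) = 2x+3
a = 1.0, b = 2.25, n = 2
h = (b - a)/n = 0.625000

Simpson's rule: (h/3)[f(x₀) + 4f(x₁) + 2f(x₂) + ... + f(xₙ)]

x_0 = 1.0000, f(x_0) = 5.000000, coefficient = 1
x_1 = 1.6250, f(x_1) = 6.250000, coefficient = 4
x_2 = 2.2500, f(x_2) = 7.500000, coefficient = 1

I ≈ (0.625000/3) × 37.500000 = 7.812500
Exact value: 7.812500
Error: 0.000000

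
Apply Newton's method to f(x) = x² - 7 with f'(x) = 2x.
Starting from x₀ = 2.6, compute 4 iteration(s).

f(x) = x² - 7
f'(x) = 2x
x₀ = 2.6

Newton-Raphson formula: x_{n+1} = x_n - f(x_n)/f'(x_n)

Iteration 1:
  f(2.600000) = -0.240000
  f'(2.600000) = 5.200000
  x_1 = 2.600000 - (-0.240000)/5.200000 = 2.646154
Iteration 2:
  f(2.646154) = 0.002130
  f'(2.646154) = 5.292308
  x_2 = 2.646154 - 0.002130/5.292308 = 2.645751
Iteration 3:
  f(2.645751) = 0.000000
  f'(2.645751) = 5.291503
  x_3 = 2.645751 - 0.000000/5.291503 = 2.645751
Iteration 4:
  f(2.645751) = 0.000000
  f'(2.645751) = 5.291503
  x_4 = 2.645751 - 0.000000/5.291503 = 2.645751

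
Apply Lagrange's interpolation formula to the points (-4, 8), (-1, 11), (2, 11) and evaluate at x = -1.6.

Lagrange interpolation formula:
P(x) = Σ yᵢ × Lᵢ(x)
where Lᵢ(x) = Π_{j≠i} (x - xⱼ)/(xᵢ - xⱼ)

L_0(-1.6) = (-1.6 - (-1))/(-4 - (-1)) × (-1.6 - 2)/(-4 - 2) = 0.120000
L_1(-1.6) = (-1.6 - (-4))/(-1 - (-4)) × (-1.6 - 2)/(-1 - 2) = 0.960000
L_2(-1.6) = (-1.6 - (-4))/(2 - (-4)) × (-1.6 - (-1))/(2 - (-1)) = -0.080000

P(-1.6) = 8×L_0(-1.6) + 11×L_1(-1.6) + 11×L_2(-1.6)
P(-1.6) = 10.640000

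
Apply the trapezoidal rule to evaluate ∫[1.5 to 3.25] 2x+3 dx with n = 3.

f(x) = 2x+3
a = 1.5, b = 3.25, n = 3
h = (b - a)/n = 0.583333

Trapezoidal rule: (h/2)[f(x₀) + 2f(x₁) + 2f(x₂) + ... + f(xₙ)]

x_0 = 1.5000, f(x_0) = 6.000000, coefficient = 1
x_1 = 2.0833, f(x_1) = 7.166667, coefficient = 2
x_2 = 2.6667, f(x_2) = 8.333333, coefficient = 2
x_3 = 3.2500, f(x_3) = 9.500000, coefficient = 1

I ≈ (0.583333/2) × 46.500000 = 13.562500
Exact value: 13.562500
Error: 0.000000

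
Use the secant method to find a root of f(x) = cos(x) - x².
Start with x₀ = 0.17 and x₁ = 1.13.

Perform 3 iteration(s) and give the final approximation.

f(x) = cos(x) - x²
x₀ = 0.17, x₁ = 1.13

Secant formula: x_{n+1} = x_n - f(x_n)(x_n - x_{n-1})/(f(x_n) - f(x_{n-1}))

Iteration 1:
  f(0.170000) = 0.956685
  f(1.130000) = -0.850240
  x_2 = 1.130000 - (-0.850240)×(1.130000 - 0.170000)/(-0.850240 - 0.956685)
       = 0.678276
Iteration 2:
  f(1.130000) = -0.850240
  f(0.678276) = 0.318596
  x_3 = 0.678276 - 0.318596×(0.678276 - 1.130000)/(0.318596 - (-0.850240))
       = 0.801405
Iteration 3:
  f(0.678276) = 0.318596
  f(0.801405) = 0.053448
  x_4 = 0.801405 - 0.053448×(0.801405 - 0.678276)/(0.053448 - 0.318596)
       = 0.826225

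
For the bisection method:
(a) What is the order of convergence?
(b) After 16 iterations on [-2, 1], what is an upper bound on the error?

(a) Bisection has linear (order 1) convergence; the error is halved each step.

(b) Error bound = (b-a)/2^n = (1 - (-2))/2^{16}
    = 3/2^{16}

(a) 1 (linear); (b) error ≤ 4.58e-05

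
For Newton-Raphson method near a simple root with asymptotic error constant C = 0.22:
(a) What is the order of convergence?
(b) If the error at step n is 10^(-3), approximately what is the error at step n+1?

(a) Newton-Raphson has quadratic (order 2) convergence near simple roots.
    This means |e_{n+1}| ≈ C|e_n|².

(b) With |e_n| = 10^(-3) and C = 0.22:
    |e_{n+1}| ≈ 0.22 × (10^(-3))² = 0.22 × 10^(-6)

(a) 2 (quadratic); (b) |e_{n+1}| ≈ 2.200e-07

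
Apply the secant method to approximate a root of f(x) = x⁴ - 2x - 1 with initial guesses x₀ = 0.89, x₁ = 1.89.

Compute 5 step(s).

f(x) = x⁴ - 2x - 1
x₀ = 0.89, x₁ = 1.89

Secant formula: x_{n+1} = x_n - f(x_n)(x_n - x_{n-1})/(f(x_n) - f(x_{n-1}))

Iteration 1:
  f(0.890000) = -2.152578
  f(1.890000) = 7.979898
  x_2 = 1.890000 - 7.979898×(1.890000 - 0.890000)/(7.979898 - (-2.152578))
       = 1.102443
Iteration 2:
  f(1.890000) = 7.979898
  f(1.102443) = -1.727735
  x_3 = 1.102443 - (-1.727735)×(1.102443 - 1.890000)/(-1.727735 - 7.979898)
       = 1.242610
Iteration 3:
  f(1.102443) = -1.727735
  f(1.242610) = -1.101036
  x_4 = 1.242610 - (-1.101036)×(1.242610 - 1.102443)/(-1.101036 - (-1.727735))
       = 1.488867
Iteration 4:
  f(1.242610) = -1.101036
  f(1.488867) = 0.936139
  x_5 = 1.488867 - 0.936139×(1.488867 - 1.242610)/(0.936139 - (-1.101036))
       = 1.375705
Iteration 5:
  f(1.488867) = 0.936139
  f(1.375705) = -0.169608
  x_6 = 1.375705 - (-0.169608)×(1.375705 - 1.488867)/(-0.169608 - 0.936139)
       = 1.393063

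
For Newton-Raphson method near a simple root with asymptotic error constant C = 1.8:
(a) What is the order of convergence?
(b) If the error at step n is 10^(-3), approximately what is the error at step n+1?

(a) Newton-Raphson has quadratic (order 2) convergence near simple roots.
    This means |e_{n+1}| ≈ C|e_n|².

(b) With |e_n| = 10^(-3) and C = 1.8:
    |e_{n+1}| ≈ 1.8 × (10^(-3))² = 1.8 × 10^(-6)

(a) 2 (quadratic); (b) |e_{n+1}| ≈ 1.800e-06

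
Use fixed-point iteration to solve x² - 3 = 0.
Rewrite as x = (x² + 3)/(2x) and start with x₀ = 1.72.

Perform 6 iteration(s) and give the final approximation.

Equation: x² - 3 = 0
Fixed-point form: x = (x² + 3)/(2x)
x₀ = 1.72

x_1 = g(1.720000) = 1.732093
x_2 = g(1.732093) = 1.732051
x_3 = g(1.732051) = 1.732051
x_4 = g(1.732051) = 1.732051
x_5 = g(1.732051) = 1.732051
x_6 = g(1.732051) = 1.732051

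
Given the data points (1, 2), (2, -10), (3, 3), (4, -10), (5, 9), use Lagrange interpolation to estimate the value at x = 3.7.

Lagrange interpolation formula:
P(x) = Σ yᵢ × Lᵢ(x)
where Lᵢ(x) = Π_{j≠i} (x - xⱼ)/(xᵢ - xⱼ)

L_0(3.7) = (3.7 - 2)/(1 - 2) × (3.7 - 3)/(1 - 3) × (3.7 - 4)/(1 - 4) × (3.7 - 5)/(1 - 5) = 0.019337
L_1(3.7) = (3.7 - 1)/(2 - 1) × (3.7 - 3)/(2 - 3) × (3.7 - 4)/(2 - 4) × (3.7 - 5)/(2 - 5) = -0.122850
L_2(3.7) = (3.7 - 1)/(3 - 1) × (3.7 - 2)/(3 - 2) × (3.7 - 4)/(3 - 4) × (3.7 - 5)/(3 - 5) = 0.447525
L_3(3.7) = (3.7 - 1)/(4 - 1) × (3.7 - 2)/(4 - 2) × (3.7 - 3)/(4 - 3) × (3.7 - 5)/(4 - 5) = 0.696150
L_4(3.7) = (3.7 - 1)/(5 - 1) × (3.7 - 2)/(5 - 2) × (3.7 - 3)/(5 - 3) × (3.7 - 4)/(5 - 4) = -0.040162

P(3.7) = 2×L_0(3.7) + (-10)×L_1(3.7) + 3×L_2(3.7) + (-10)×L_3(3.7) + 9×L_4(3.7)
P(3.7) = -4.713213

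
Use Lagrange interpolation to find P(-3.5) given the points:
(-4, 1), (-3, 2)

Lagrange interpolation formula:
P(x) = Σ yᵢ × Lᵢ(x)
where Lᵢ(x) = Π_{j≠i} (x - xⱼ)/(xᵢ - xⱼ)

L_0(-3.5) = (-3.5 - (-3))/(-4 - (-3)) = 0.500000
L_1(-3.5) = (-3.5 - (-4))/(-3 - (-4)) = 0.500000

P(-3.5) = 1×L_0(-3.5) + 2×L_1(-3.5)
P(-3.5) = 1.500000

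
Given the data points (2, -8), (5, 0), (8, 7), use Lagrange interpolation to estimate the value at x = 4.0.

Lagrange interpolation formula:
P(x) = Σ yᵢ × Lᵢ(x)
where Lᵢ(x) = Π_{j≠i} (x - xⱼ)/(xᵢ - xⱼ)

L_0(4.0) = (4.0 - 5)/(2 - 5) × (4.0 - 8)/(2 - 8) = 0.222222
L_1(4.0) = (4.0 - 2)/(5 - 2) × (4.0 - 8)/(5 - 8) = 0.888889
L_2(4.0) = (4.0 - 2)/(8 - 2) × (4.0 - 5)/(8 - 5) = -0.111111

P(4.0) = (-8)×L_0(4.0) + 0×L_1(4.0) + 7×L_2(4.0)
P(4.0) = -2.555556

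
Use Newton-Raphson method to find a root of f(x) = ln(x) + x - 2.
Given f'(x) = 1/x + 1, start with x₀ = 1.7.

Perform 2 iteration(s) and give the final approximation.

f(x) = ln(x) + x - 2
f'(x) = 1/x + 1
x₀ = 1.7

Newton-Raphson formula: x_{n+1} = x_n - f(x_n)/f'(x_n)

Iteration 1:
  f(1.700000) = 0.230628
  f'(1.700000) = 1.588235
  x_1 = 1.700000 - 0.230628/1.588235 = 1.554790
Iteration 2:
  f(1.554790) = -0.003870
  f'(1.554790) = 1.643174
  x_2 = 1.554790 - (-0.003870)/1.643174 = 1.557145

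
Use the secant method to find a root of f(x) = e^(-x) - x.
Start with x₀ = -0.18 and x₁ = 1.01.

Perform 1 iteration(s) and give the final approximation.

f(x) = e^(-x) - x
x₀ = -0.18, x₁ = 1.01

Secant formula: x_{n+1} = x_n - f(x_n)(x_n - x_{n-1})/(f(x_n) - f(x_{n-1}))

Iteration 1:
  f(-0.180000) = 1.377217
  f(1.010000) = -0.645781
  x_2 = 1.010000 - (-0.645781)×(1.010000 - (-0.180000))/(-0.645781 - 1.377217)
       = 0.630129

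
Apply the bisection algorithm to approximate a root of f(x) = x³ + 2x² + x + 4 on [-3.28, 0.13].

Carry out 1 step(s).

f(x) = x³ + 2x² + x + 4
Initial interval: [-3.28, 0.13]

Iteration 1:
  c_1 = (-3.280000 + 0.130000)/2 = -1.575000
  f(c_1) = f(-1.575000) = 3.479266
  f(a) × f(c) < 0, new interval: [-3.280000, -1.575000]

After 1 iteration(s), the approximation is c_1 = -1.575000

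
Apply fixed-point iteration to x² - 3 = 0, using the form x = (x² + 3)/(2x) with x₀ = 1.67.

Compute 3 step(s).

Equation: x² - 3 = 0
Fixed-point form: x = (x² + 3)/(2x)
x₀ = 1.67

x_1 = g(1.670000) = 1.733204
x_2 = g(1.733204) = 1.732051
x_3 = g(1.732051) = 1.732051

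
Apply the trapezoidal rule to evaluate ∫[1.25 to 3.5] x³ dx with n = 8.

f(x) = x³
a = 1.25, b = 3.5, n = 8
h = (b - a)/n = 0.281250

Trapezoidal rule: (h/2)[f(x₀) + 2f(x₁) + 2f(x₂) + ... + f(xₙ)]

x_0 = 1.2500, f(x_0) = 1.953125, coefficient = 1
x_1 = 1.5312, f(x_1) = 3.590363, coefficient = 2
x_2 = 1.8125, f(x_2) = 5.954346, coefficient = 2
x_3 = 2.0938, f(x_3) = 9.178558, coefficient = 2
x_4 = 2.3750, f(x_4) = 13.396484, coefficient = 2
x_5 = 2.6562, f(x_5) = 18.741608, coefficient = 2
x_6 = 2.9375, f(x_6) = 25.347412, coefficient = 2
x_7 = 3.2188, f(x_7) = 33.347382, coefficient = 2
x_8 = 3.5000, f(x_8) = 42.875000, coefficient = 1

I ≈ (0.281250/2) × 263.940430 = 37.116623
Exact value: 36.905273
Error: 0.211349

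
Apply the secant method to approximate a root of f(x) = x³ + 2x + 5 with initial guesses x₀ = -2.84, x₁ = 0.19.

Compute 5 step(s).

f(x) = x³ + 2x + 5
x₀ = -2.84, x₁ = 0.19

Secant formula: x_{n+1} = x_n - f(x_n)(x_n - x_{n-1})/(f(x_n) - f(x_{n-1}))

Iteration 1:
  f(-2.840000) = -23.586304
  f(0.190000) = 5.386859
  x_2 = 0.190000 - 5.386859×(0.190000 - (-2.840000))/(5.386859 - (-23.586304))
       = -0.373355
Iteration 2:
  f(0.190000) = 5.386859
  f(-0.373355) = 4.201246
  x_3 = -0.373355 - 4.201246×(-0.373355 - 0.190000)/(4.201246 - 5.386859)
       = -2.369617
Iteration 3:
  f(-0.373355) = 4.201246
  f(-2.369617) = -13.044835
  x_4 = -2.369617 - (-13.044835)×(-2.369617 - (-0.373355))/(-13.044835 - 4.201246)
       = -0.859656
Iteration 4:
  f(-2.369617) = -13.044835
  f(-0.859656) = 2.645394
  x_5 = -0.859656 - 2.645394×(-0.859656 - (-2.369617))/(2.645394 - (-13.044835))
       = -1.114238
Iteration 5:
  f(-0.859656) = 2.645394
  f(-1.114238) = 1.388170
  x_6 = -1.114238 - 1.388170×(-1.114238 - (-0.859656))/(1.388170 - 2.645394)
       = -1.395335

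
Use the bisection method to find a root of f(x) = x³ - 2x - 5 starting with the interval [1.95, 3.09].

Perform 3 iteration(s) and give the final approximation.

f(x) = x³ - 2x - 5
Initial interval: [1.95, 3.09]

Iteration 1:
  c_1 = (1.950000 + 3.090000)/2 = 2.520000
  f(c_1) = f(2.520000) = 5.963008
  f(a) × f(c) < 0, new interval: [1.950000, 2.520000]
Iteration 2:
  c_2 = (1.950000 + 2.520000)/2 = 2.235000
  f(c_2) = f(2.235000) = 1.694328
  f(a) × f(c) < 0, new interval: [1.950000, 2.235000]
Iteration 3:
  c_3 = (1.950000 + 2.235000)/2 = 2.092500
  f(c_3) = f(2.092500) = -0.022871
  f(a) × f(c) ≥ 0, new interval: [2.092500, 2.235000]

After 3 iteration(s), the approximation is c_3 = 2.092500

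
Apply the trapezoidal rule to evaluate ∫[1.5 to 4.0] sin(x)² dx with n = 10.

f(x) = sin(x)²
a = 1.5, b = 4.0, n = 10
h = (b - a)/n = 0.250000

Trapezoidal rule: (h/2)[f(x₀) + 2f(x₁) + 2f(x₂) + ... + f(xₙ)]

x_0 = 1.5000, f(x_0) = 0.994996, coefficient = 1
x_1 = 1.7500, f(x_1) = 0.968228, coefficient = 2
x_2 = 2.0000, f(x_2) = 0.826822, coefficient = 2
x_3 = 2.2500, f(x_3) = 0.605398, coefficient = 2
x_4 = 2.5000, f(x_4) = 0.358169, coefficient = 2
x_5 = 2.7500, f(x_5) = 0.145665, coefficient = 2
x_6 = 3.0000, f(x_6) = 0.019915, coefficient = 2
x_7 = 3.2500, f(x_7) = 0.011706, coefficient = 2
x_8 = 3.5000, f(x_8) = 0.123049, coefficient = 2
x_9 = 3.7500, f(x_9) = 0.326682, coefficient = 2
x_10 = 4.0000, f(x_10) = 0.572750, coefficient = 1

I ≈ (0.250000/2) × 8.339015 = 1.042377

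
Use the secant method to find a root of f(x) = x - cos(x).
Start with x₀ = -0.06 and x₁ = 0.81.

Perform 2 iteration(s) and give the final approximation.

f(x) = x - cos(x)
x₀ = -0.06, x₁ = 0.81

Secant formula: x_{n+1} = x_n - f(x_n)(x_n - x_{n-1})/(f(x_n) - f(x_{n-1}))

Iteration 1:
  f(-0.060000) = -1.058201
  f(0.810000) = 0.120502
  x_2 = 0.810000 - 0.120502×(0.810000 - (-0.060000))/(0.120502 - (-1.058201))
       = 0.721058
Iteration 2:
  f(0.810000) = 0.120502
  f(0.721058) = -0.030050
  x_3 = 0.721058 - (-0.030050)×(0.721058 - 0.810000)/(-0.030050 - 0.120502)
       = 0.738811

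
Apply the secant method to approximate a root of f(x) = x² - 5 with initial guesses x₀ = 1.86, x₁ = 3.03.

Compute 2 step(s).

f(x) = x² - 5
x₀ = 1.86, x₁ = 3.03

Secant formula: x_{n+1} = x_n - f(x_n)(x_n - x_{n-1})/(f(x_n) - f(x_{n-1}))

Iteration 1:
  f(1.860000) = -1.540400
  f(3.030000) = 4.180900
  x_2 = 3.030000 - 4.180900×(3.030000 - 1.860000)/(4.180900 - (-1.540400))
       = 2.175010
Iteration 2:
  f(3.030000) = 4.180900
  f(2.175010) = -0.269331
  x_3 = 2.175010 - (-0.269331)×(2.175010 - 3.030000)/(-0.269331 - 4.180900)
       = 2.226755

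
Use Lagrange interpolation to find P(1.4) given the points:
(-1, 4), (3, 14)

Lagrange interpolation formula:
P(x) = Σ yᵢ × Lᵢ(x)
where Lᵢ(x) = Π_{j≠i} (x - xⱼ)/(xᵢ - xⱼ)

L_0(1.4) = (1.4 - 3)/(-1 - 3) = 0.400000
L_1(1.4) = (1.4 - (-1))/(3 - (-1)) = 0.600000

P(1.4) = 4×L_0(1.4) + 14×L_1(1.4)
P(1.4) = 10.000000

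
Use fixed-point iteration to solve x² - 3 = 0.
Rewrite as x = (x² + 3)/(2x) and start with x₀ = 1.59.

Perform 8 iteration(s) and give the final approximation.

Equation: x² - 3 = 0
Fixed-point form: x = (x² + 3)/(2x)
x₀ = 1.59

x_1 = g(1.590000) = 1.738396
x_2 = g(1.738396) = 1.732062
x_3 = g(1.732062) = 1.732051
x_4 = g(1.732051) = 1.732051
x_5 = g(1.732051) = 1.732051
x_6 = g(1.732051) = 1.732051
x_7 = g(1.732051) = 1.732051
x_8 = g(1.732051) = 1.732051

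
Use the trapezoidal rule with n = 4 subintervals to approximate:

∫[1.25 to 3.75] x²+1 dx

f(x) = x²+1
a = 1.25, b = 3.75, n = 4
h = (b - a)/n = 0.625000

Trapezoidal rule: (h/2)[f(x₀) + 2f(x₁) + 2f(x₂) + ... + f(xₙ)]

x_0 = 1.2500, f(x_0) = 2.562500, coefficient = 1
x_1 = 1.8750, f(x_1) = 4.515625, coefficient = 2
x_2 = 2.5000, f(x_2) = 7.250000, coefficient = 2
x_3 = 3.1250, f(x_3) = 10.765625, coefficient = 2
x_4 = 3.7500, f(x_4) = 15.062500, coefficient = 1

I ≈ (0.625000/2) × 62.687500 = 19.589844
Exact value: 19.427083
Error: 0.162760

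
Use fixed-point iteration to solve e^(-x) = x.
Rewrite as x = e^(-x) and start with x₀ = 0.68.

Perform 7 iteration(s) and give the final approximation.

Equation: e^(-x) = x
Fixed-point form: x = e^(-x)
x₀ = 0.68

x_1 = g(0.680000) = 0.506617
x_2 = g(0.506617) = 0.602531
x_3 = g(0.602531) = 0.547425
x_4 = g(0.547425) = 0.578438
x_5 = g(0.578438) = 0.560774
x_6 = g(0.560774) = 0.570767
x_7 = g(0.570767) = 0.565092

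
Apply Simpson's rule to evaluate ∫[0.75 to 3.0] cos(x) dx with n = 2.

f(x) = cos(x)
a = 0.75, b = 3.0, n = 2
h = (b - a)/n = 1.125000

Simpson's rule: (h/3)[f(x₀) + 4f(x₁) + 2f(x₂) + ... + f(xₙ)]

x_0 = 0.7500, f(x_0) = 0.731689, coefficient = 1
x_1 = 1.8750, f(x_1) = -0.299534, coefficient = 4
x_2 = 3.0000, f(x_2) = -0.989992, coefficient = 1

I ≈ (1.125000/3) × -1.456438 = -0.546164
Exact value: -0.540519
Error: 0.005645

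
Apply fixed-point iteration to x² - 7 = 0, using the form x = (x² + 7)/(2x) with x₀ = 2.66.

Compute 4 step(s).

Equation: x² - 7 = 0
Fixed-point form: x = (x² + 7)/(2x)
x₀ = 2.66

x_1 = g(2.660000) = 2.645789
x_2 = g(2.645789) = 2.645751
x_3 = g(2.645751) = 2.645751
x_4 = g(2.645751) = 2.645751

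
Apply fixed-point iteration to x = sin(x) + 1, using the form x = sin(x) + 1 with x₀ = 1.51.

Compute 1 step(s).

Equation: x = sin(x) + 1
Fixed-point form: x = sin(x) + 1
x₀ = 1.51

x_1 = g(1.510000) = 1.998152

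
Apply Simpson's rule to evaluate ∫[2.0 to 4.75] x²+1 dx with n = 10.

f(x) = x²+1
a = 2.0, b = 4.75, n = 10
h = (b - a)/n = 0.275000

Simpson's rule: (h/3)[f(x₀) + 4f(x₁) + 2f(x₂) + ... + f(xₙ)]

x_0 = 2.0000, f(x_0) = 5.000000, coefficient = 1
x_1 = 2.2750, f(x_1) = 6.175625, coefficient = 4
x_2 = 2.5500, f(x_2) = 7.502500, coefficient = 2
x_3 = 2.8250, f(x_3) = 8.980625, coefficient = 4
x_4 = 3.1000, f(x_4) = 10.610000, coefficient = 2
x_5 = 3.3750, f(x_5) = 12.390625, coefficient = 4
x_6 = 3.6500, f(x_6) = 14.322500, coefficient = 2
x_7 = 3.9250, f(x_7) = 16.405625, coefficient = 4
x_8 = 4.2000, f(x_8) = 18.640000, coefficient = 2
x_9 = 4.4750, f(x_9) = 21.025625, coefficient = 4
x_10 = 4.7500, f(x_10) = 23.562500, coefficient = 1

I ≈ (0.275000/3) × 390.625000 = 35.807292
Exact value: 35.807292
Error: 0.000000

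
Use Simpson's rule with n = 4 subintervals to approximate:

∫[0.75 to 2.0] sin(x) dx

f(x) = sin(x)
a = 0.75, b = 2.0, n = 4
h = (b - a)/n = 0.312500

Simpson's rule: (h/3)[f(x₀) + 4f(x₁) + 2f(x₂) + ... + f(xₙ)]

x_0 = 0.7500, f(x_0) = 0.681639, coefficient = 1
x_1 = 1.0625, f(x_1) = 0.873575, coefficient = 4
x_2 = 1.3750, f(x_2) = 0.980893, coefficient = 2
x_3 = 1.6875, f(x_3) = 0.993198, coefficient = 4
x_4 = 2.0000, f(x_4) = 0.909297, coefficient = 1

I ≈ (0.312500/3) × 11.019813 = 1.147897
Exact value: 1.147836
Error: 0.000062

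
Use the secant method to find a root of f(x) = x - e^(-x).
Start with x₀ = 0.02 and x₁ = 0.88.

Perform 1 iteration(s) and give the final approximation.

f(x) = x - e^(-x)
x₀ = 0.02, x₁ = 0.88

Secant formula: x_{n+1} = x_n - f(x_n)(x_n - x_{n-1})/(f(x_n) - f(x_{n-1}))

Iteration 1:
  f(0.020000) = -0.960199
  f(0.880000) = 0.465217
  x_2 = 0.880000 - 0.465217×(0.880000 - 0.020000)/(0.465217 - (-0.960199))
       = 0.599319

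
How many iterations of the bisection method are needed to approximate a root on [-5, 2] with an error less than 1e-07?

We need (b-a)/2^n ≤ 1e-07
(2 - (-5))/2^n ≤ 1e-07
7/2^n ≤ 1e-07
2^n ≥ 70000000
n ≥ log₂(70000000) = 26.06
n ≥ 27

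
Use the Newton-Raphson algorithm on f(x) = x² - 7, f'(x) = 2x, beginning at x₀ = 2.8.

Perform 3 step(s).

f(x) = x² - 7
f'(x) = 2x
x₀ = 2.8

Newton-Raphson formula: x_{n+1} = x_n - f(x_n)/f'(x_n)

Iteration 1:
  f(2.800000) = 0.840000
  f'(2.800000) = 5.600000
  x_1 = 2.800000 - 0.840000/5.600000 = 2.650000
Iteration 2:
  f(2.650000) = 0.022500
  f'(2.650000) = 5.300000
  x_2 = 2.650000 - 0.022500/5.300000 = 2.645755
Iteration 3:
  f(2.645755) = 0.000018
  f'(2.645755) = 5.291509
  x_3 = 2.645755 - 0.000018/5.291509 = 2.645751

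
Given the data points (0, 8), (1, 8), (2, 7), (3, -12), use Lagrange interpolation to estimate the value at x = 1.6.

Lagrange interpolation formula:
P(x) = Σ yᵢ × Lᵢ(x)
where Lᵢ(x) = Π_{j≠i} (x - xⱼ)/(xᵢ - xⱼ)

L_0(1.6) = (1.6 - 1)/(0 - 1) × (1.6 - 2)/(0 - 2) × (1.6 - 3)/(0 - 3) = -0.056000
L_1(1.6) = (1.6 - 0)/(1 - 0) × (1.6 - 2)/(1 - 2) × (1.6 - 3)/(1 - 3) = 0.448000
L_2(1.6) = (1.6 - 0)/(2 - 0) × (1.6 - 1)/(2 - 1) × (1.6 - 3)/(2 - 3) = 0.672000
L_3(1.6) = (1.6 - 0)/(3 - 0) × (1.6 - 1)/(3 - 1) × (1.6 - 2)/(3 - 2) = -0.064000

P(1.6) = 8×L_0(1.6) + 8×L_1(1.6) + 7×L_2(1.6) + (-12)×L_3(1.6)
P(1.6) = 8.608000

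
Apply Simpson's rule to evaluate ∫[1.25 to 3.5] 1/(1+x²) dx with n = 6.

f(x) = 1/(1+x²)
a = 1.25, b = 3.5, n = 6
h = (b - a)/n = 0.375000

Simpson's rule: (h/3)[f(x₀) + 4f(x₁) + 2f(x₂) + ... + f(xₙ)]

x_0 = 1.2500, f(x_0) = 0.390244, coefficient = 1
x_1 = 1.6250, f(x_1) = 0.274678, coefficient = 4
x_2 = 2.0000, f(x_2) = 0.200000, coefficient = 2
x_3 = 2.3750, f(x_3) = 0.150588, coefficient = 4
x_4 = 2.7500, f(x_4) = 0.116788, coefficient = 2
x_5 = 3.1250, f(x_5) = 0.092888, coefficient = 4
x_6 = 3.5000, f(x_6) = 0.075472, coefficient = 1

I ≈ (0.375000/3) × 3.171911 = 0.396489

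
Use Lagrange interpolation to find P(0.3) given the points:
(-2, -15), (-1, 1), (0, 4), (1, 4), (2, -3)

Lagrange interpolation formula:
P(x) = Σ yᵢ × Lᵢ(x)
where Lᵢ(x) = Π_{j≠i} (x - xⱼ)/(xᵢ - xⱼ)

L_0(0.3) = (0.3 - (-1))/(-2 - (-1)) × (0.3 - 0)/(-2 - 0) × (0.3 - 1)/(-2 - 1) × (0.3 - 2)/(-2 - 2) = 0.019338
L_1(0.3) = (0.3 - (-2))/(-1 - (-2)) × (0.3 - 0)/(-1 - 0) × (0.3 - 1)/(-1 - 1) × (0.3 - 2)/(-1 - 2) = -0.136850
L_2(0.3) = (0.3 - (-2))/(0 - (-2)) × (0.3 - (-1))/(0 - (-1)) × (0.3 - 1)/(0 - 1) × (0.3 - 2)/(0 - 2) = 0.889525
L_3(0.3) = (0.3 - (-2))/(1 - (-2)) × (0.3 - (-1))/(1 - (-1)) × (0.3 - 0)/(1 - 0) × (0.3 - 2)/(1 - 2) = 0.254150
L_4(0.3) = (0.3 - (-2))/(2 - (-2)) × (0.3 - (-1))/(2 - (-1)) × (0.3 - 0)/(2 - 0) × (0.3 - 1)/(2 - 1) = -0.026162

P(0.3) = (-15)×L_0(0.3) + 1×L_1(0.3) + 4×L_2(0.3) + 4×L_3(0.3) + (-3)×L_4(0.3)
P(0.3) = 4.226275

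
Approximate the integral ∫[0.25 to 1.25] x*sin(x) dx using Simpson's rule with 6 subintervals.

f(x) = x*sin(x)
a = 0.25, b = 1.25, n = 6
h = (b - a)/n = 0.166667

Simpson's rule: (h/3)[f(x₀) + 4f(x₁) + 2f(x₂) + ... + f(xₙ)]

x_0 = 0.2500, f(x_0) = 0.061851, coefficient = 1
x_1 = 0.4167, f(x_1) = 0.168631, coefficient = 4
x_2 = 0.5833, f(x_2) = 0.321305, coefficient = 2
x_3 = 0.7500, f(x_3) = 0.511229, coefficient = 4
x_4 = 0.9167, f(x_4) = 0.727446, coefficient = 2
x_5 = 1.0833, f(x_5) = 0.957151, coefficient = 4
x_6 = 1.2500, f(x_6) = 1.186231, coefficient = 1

I ≈ (0.166667/3) × 9.893630 = 0.549646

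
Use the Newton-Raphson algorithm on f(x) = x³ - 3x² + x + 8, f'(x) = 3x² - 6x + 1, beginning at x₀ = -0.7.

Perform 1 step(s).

f(x) = x³ - 3x² + x + 8
f'(x) = 3x² - 6x + 1
x₀ = -0.7

Newton-Raphson formula: x_{n+1} = x_n - f(x_n)/f'(x_n)

Iteration 1:
  f(-0.700000) = 5.487000
  f'(-0.700000) = 6.670000
  x_1 = -0.700000 - 5.487000/6.670000 = -1.522639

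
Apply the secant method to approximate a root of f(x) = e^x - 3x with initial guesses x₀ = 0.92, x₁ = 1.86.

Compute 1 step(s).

f(x) = e^x - 3x
x₀ = 0.92, x₁ = 1.86

Secant formula: x_{n+1} = x_n - f(x_n)(x_n - x_{n-1})/(f(x_n) - f(x_{n-1}))

Iteration 1:
  f(0.920000) = -0.250710
  f(1.860000) = 0.843737
  x_2 = 1.860000 - 0.843737×(1.860000 - 0.920000)/(0.843737 - (-0.250710))
       = 1.135330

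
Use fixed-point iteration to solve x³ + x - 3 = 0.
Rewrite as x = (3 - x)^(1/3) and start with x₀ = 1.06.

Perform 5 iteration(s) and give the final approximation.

Equation: x³ + x - 3 = 0
Fixed-point form: x = (3 - x)^(1/3)
x₀ = 1.06

x_1 = g(1.060000) = 1.247194
x_2 = g(1.247194) = 1.205715
x_3 = g(1.205715) = 1.215152
x_4 = g(1.215152) = 1.213018
x_5 = g(1.213018) = 1.213501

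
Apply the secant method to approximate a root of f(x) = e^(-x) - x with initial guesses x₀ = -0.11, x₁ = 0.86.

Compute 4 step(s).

f(x) = e^(-x) - x
x₀ = -0.11, x₁ = 0.86

Secant formula: x_{n+1} = x_n - f(x_n)(x_n - x_{n-1})/(f(x_n) - f(x_{n-1}))

Iteration 1:
  f(-0.110000) = 1.226278
  f(0.860000) = -0.436838
  x_2 = 0.860000 - (-0.436838)×(0.860000 - (-0.110000))/(-0.436838 - 1.226278)
       = 0.605218
Iteration 2:
  f(0.860000) = -0.436838
  f(0.605218) = -0.059262
  x_3 = 0.605218 - (-0.059262)×(0.605218 - 0.860000)/(-0.059262 - (-0.436838))
       = 0.565229
Iteration 3:
  f(0.605218) = -0.059262
  f(0.565229) = 0.003002
  x_4 = 0.565229 - 0.003002×(0.565229 - 0.605218)/(0.003002 - (-0.059262))
       = 0.567156
Iteration 4:
  f(0.565229) = 0.003002
  f(0.567156) = -0.000021
  x_5 = 0.567156 - (-0.000021)×(0.567156 - 0.565229)/(-0.000021 - 0.003002)
       = 0.567143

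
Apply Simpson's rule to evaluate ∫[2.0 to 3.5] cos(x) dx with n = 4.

f(x) = cos(x)
a = 2.0, b = 3.5, n = 4
h = (b - a)/n = 0.375000

Simpson's rule: (h/3)[f(x₀) + 4f(x₁) + 2f(x₂) + ... + f(xₙ)]

x_0 = 2.0000, f(x_0) = -0.416147, coefficient = 1
x_1 = 2.3750, f(x_1) = -0.720278, coefficient = 4
x_2 = 2.7500, f(x_2) = -0.924302, coefficient = 2
x_3 = 3.1250, f(x_3) = -0.999862, coefficient = 4
x_4 = 3.5000, f(x_4) = -0.936457, coefficient = 1

I ≈ (0.375000/3) × -10.081772 = -1.260221
Exact value: -1.260081
Error: 0.000141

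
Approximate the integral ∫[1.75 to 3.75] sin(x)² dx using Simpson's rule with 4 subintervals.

f(x) = sin(x)²
a = 1.75, b = 3.75, n = 4
h = (b - a)/n = 0.500000

Simpson's rule: (h/3)[f(x₀) + 4f(x₁) + 2f(x₂) + ... + f(xₙ)]

x_0 = 1.7500, f(x_0) = 0.968228, coefficient = 1
x_1 = 2.2500, f(x_1) = 0.605398, coefficient = 4
x_2 = 2.7500, f(x_2) = 0.145665, coefficient = 2
x_3 = 3.2500, f(x_3) = 0.011706, coefficient = 4
x_4 = 3.7500, f(x_4) = 0.326682, coefficient = 1

I ≈ (0.500000/3) × 4.054657 = 0.675776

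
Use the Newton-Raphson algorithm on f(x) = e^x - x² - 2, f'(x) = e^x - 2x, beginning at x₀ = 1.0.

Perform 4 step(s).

f(x) = e^x - x² - 2
f'(x) = e^x - 2x
x₀ = 1.0

Newton-Raphson formula: x_{n+1} = x_n - f(x_n)/f'(x_n)

Iteration 1:
  f(1.000000) = -0.281718
  f'(1.000000) = 0.718282
  x_1 = 1.000000 - (-0.281718)/0.718282 = 1.392211
Iteration 2:
  f(1.392211) = 0.085485
  f'(1.392211) = 1.239315
  x_2 = 1.392211 - 0.085485/1.239315 = 1.323233
Iteration 3:
  f(1.323233) = 0.004598
  f'(1.323233) = 1.109078
  x_3 = 1.323233 - 0.004598/1.109078 = 1.319087
Iteration 4:
  f(1.319087) = 0.000015
  f'(1.319087) = 1.101832
  x_4 = 1.319087 - 0.000015/1.101832 = 1.319074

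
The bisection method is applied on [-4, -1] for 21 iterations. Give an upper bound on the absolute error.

Bisection error bound: |error| ≤ (b-a)/2^n
|error| ≤ (-1 - (-4))/2^21 = 3/2^21
|error| ≤ 0.0000014305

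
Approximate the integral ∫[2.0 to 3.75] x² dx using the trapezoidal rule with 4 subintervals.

f(x) = x²
a = 2.0, b = 3.75, n = 4
h = (b - a)/n = 0.437500

Trapezoidal rule: (h/2)[f(x₀) + 2f(x₁) + 2f(x₂) + ... + f(xₙ)]

x_0 = 2.0000, f(x_0) = 4.000000, coefficient = 1
x_1 = 2.4375, f(x_1) = 5.941406, coefficient = 2
x_2 = 2.8750, f(x_2) = 8.265625, coefficient = 2
x_3 = 3.3125, f(x_3) = 10.972656, coefficient = 2
x_4 = 3.7500, f(x_4) = 14.062500, coefficient = 1

I ≈ (0.437500/2) × 68.421875 = 14.967285
Exact value: 14.911458
Error: 0.055827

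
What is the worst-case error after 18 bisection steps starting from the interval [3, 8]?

Bisection error bound: |error| ≤ (b-a)/2^n
|error| ≤ (8 - 3)/2^18 = 5/2^18
|error| ≤ 0.0000190735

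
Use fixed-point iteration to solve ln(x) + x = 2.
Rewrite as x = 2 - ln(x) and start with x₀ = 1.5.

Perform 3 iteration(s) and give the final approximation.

Equation: ln(x) + x = 2
Fixed-point form: x = 2 - ln(x)
x₀ = 1.5

x_1 = g(1.500000) = 1.594535
x_2 = g(1.594535) = 1.533418
x_3 = g(1.533418) = 1.572501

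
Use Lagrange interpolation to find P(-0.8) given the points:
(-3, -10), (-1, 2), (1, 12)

Lagrange interpolation formula:
P(x) = Σ yᵢ × Lᵢ(x)
where Lᵢ(x) = Π_{j≠i} (x - xⱼ)/(xᵢ - xⱼ)

L_0(-0.8) = (-0.8 - (-1))/(-3 - (-1)) × (-0.8 - 1)/(-3 - 1) = -0.045000
L_1(-0.8) = (-0.8 - (-3))/(-1 - (-3)) × (-0.8 - 1)/(-1 - 1) = 0.990000
L_2(-0.8) = (-0.8 - (-3))/(1 - (-3)) × (-0.8 - (-1))/(1 - (-1)) = 0.055000

P(-0.8) = (-10)×L_0(-0.8) + 2×L_1(-0.8) + 12×L_2(-0.8)
P(-0.8) = 3.090000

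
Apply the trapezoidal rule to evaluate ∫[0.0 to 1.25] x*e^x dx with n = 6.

f(x) = x*e^x
a = 0.0, b = 1.25, n = 6
h = (b - a)/n = 0.208333

Trapezoidal rule: (h/2)[f(x₀) + 2f(x₁) + 2f(x₂) + ... + f(xₙ)]

x_0 = 0.0000, f(x_0) = 0.000000, coefficient = 1
x_1 = 0.2083, f(x_1) = 0.256588, coefficient = 2
x_2 = 0.4167, f(x_2) = 0.632040, coefficient = 2
x_3 = 0.6250, f(x_3) = 1.167654, coefficient = 2
x_4 = 0.8333, f(x_4) = 1.917480, coefficient = 2
x_5 = 1.0417, f(x_5) = 2.952017, coefficient = 2
x_6 = 1.2500, f(x_6) = 4.362929, coefficient = 1

I ≈ (0.208333/2) × 18.214487 = 1.897342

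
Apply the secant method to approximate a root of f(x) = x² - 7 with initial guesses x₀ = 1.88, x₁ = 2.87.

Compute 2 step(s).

f(x) = x² - 7
x₀ = 1.88, x₁ = 2.87

Secant formula: x_{n+1} = x_n - f(x_n)(x_n - x_{n-1})/(f(x_n) - f(x_{n-1}))

Iteration 1:
  f(1.880000) = -3.465600
  f(2.870000) = 1.236900
  x_2 = 2.870000 - 1.236900×(2.870000 - 1.880000)/(1.236900 - (-3.465600))
       = 2.609600
Iteration 2:
  f(2.870000) = 1.236900
  f(2.609600) = -0.189988
  x_3 = 2.609600 - (-0.189988)×(2.609600 - 2.870000)/(-0.189988 - 1.236900)
       = 2.644272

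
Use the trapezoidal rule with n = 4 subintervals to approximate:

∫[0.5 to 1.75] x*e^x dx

f(x) = x*e^x
a = 0.5, b = 1.75, n = 4
h = (b - a)/n = 0.312500

Trapezoidal rule: (h/2)[f(x₀) + 2f(x₁) + 2f(x₂) + ... + f(xₙ)]

x_0 = 0.5000, f(x_0) = 0.824361, coefficient = 1
x_1 = 0.8125, f(x_1) = 1.830997, coefficient = 2
x_2 = 1.1250, f(x_2) = 3.465244, coefficient = 2
x_3 = 1.4375, f(x_3) = 6.052101, coefficient = 2
x_4 = 1.7500, f(x_4) = 10.070555, coefficient = 1

I ≈ (0.312500/2) × 33.591599 = 5.248687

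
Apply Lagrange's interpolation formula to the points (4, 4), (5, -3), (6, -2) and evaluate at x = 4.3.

Lagrange interpolation formula:
P(x) = Σ yᵢ × Lᵢ(x)
where Lᵢ(x) = Π_{j≠i} (x - xⱼ)/(xᵢ - xⱼ)

L_0(4.3) = (4.3 - 5)/(4 - 5) × (4.3 - 6)/(4 - 6) = 0.595000
L_1(4.3) = (4.3 - 4)/(5 - 4) × (4.3 - 6)/(5 - 6) = 0.510000
L_2(4.3) = (4.3 - 4)/(6 - 4) × (4.3 - 5)/(6 - 5) = -0.105000

P(4.3) = 4×L_0(4.3) + (-3)×L_1(4.3) + (-2)×L_2(4.3)
P(4.3) = 1.060000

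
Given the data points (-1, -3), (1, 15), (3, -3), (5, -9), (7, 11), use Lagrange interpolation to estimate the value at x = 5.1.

Lagrange interpolation formula:
P(x) = Σ yᵢ × Lᵢ(x)
where Lᵢ(x) = Π_{j≠i} (x - xⱼ)/(xᵢ - xⱼ)

L_0(5.1) = (5.1 - 1)/(-1 - 1) × (5.1 - 3)/(-1 - 3) × (5.1 - 5)/(-1 - 5) × (5.1 - 7)/(-1 - 7) = -0.004260
L_1(5.1) = (5.1 - (-1))/(1 - (-1)) × (5.1 - 3)/(1 - 3) × (5.1 - 5)/(1 - 5) × (5.1 - 7)/(1 - 7) = 0.025353
L_2(5.1) = (5.1 - (-1))/(3 - (-1)) × (5.1 - 1)/(3 - 1) × (5.1 - 5)/(3 - 5) × (5.1 - 7)/(3 - 7) = -0.074248
L_3(5.1) = (5.1 - (-1))/(5 - (-1)) × (5.1 - 1)/(5 - 1) × (5.1 - 3)/(5 - 3) × (5.1 - 7)/(5 - 7) = 1.039478
L_4(5.1) = (5.1 - (-1))/(7 - (-1)) × (5.1 - 1)/(7 - 1) × (5.1 - 3)/(7 - 3) × (5.1 - 5)/(7 - 5) = 0.013677

P(5.1) = (-3)×L_0(5.1) + 15×L_1(5.1) + (-3)×L_2(5.1) + (-9)×L_3(5.1) + 11×L_4(5.1)
P(5.1) = -8.589030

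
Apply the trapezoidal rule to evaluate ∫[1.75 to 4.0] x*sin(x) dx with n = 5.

f(x) = x*sin(x)
a = 1.75, b = 4.0, n = 5
h = (b - a)/n = 0.450000

Trapezoidal rule: (h/2)[f(x₀) + 2f(x₁) + 2f(x₂) + ... + f(xₙ)]

x_0 = 1.7500, f(x_0) = 1.721975, coefficient = 1
x_1 = 2.2000, f(x_1) = 1.778692, coefficient = 2
x_2 = 2.6500, f(x_2) = 1.250881, coefficient = 2
x_3 = 3.1000, f(x_3) = 0.128900, coefficient = 2
x_4 = 3.5500, f(x_4) = -1.409876, coefficient = 2
x_5 = 4.0000, f(x_5) = -3.027210, coefficient = 1

I ≈ (0.450000/2) × 2.191960 = 0.493191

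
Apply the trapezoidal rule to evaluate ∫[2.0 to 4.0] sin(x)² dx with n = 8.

f(x) = sin(x)²
a = 2.0, b = 4.0, n = 8
h = (b - a)/n = 0.250000

Trapezoidal rule: (h/2)[f(x₀) + 2f(x₁) + 2f(x₂) + ... + f(xₙ)]

x_0 = 2.0000, f(x_0) = 0.826822, coefficient = 1
x_1 = 2.2500, f(x_1) = 0.605398, coefficient = 2
x_2 = 2.5000, f(x_2) = 0.358169, coefficient = 2
x_3 = 2.7500, f(x_3) = 0.145665, coefficient = 2
x_4 = 3.0000, f(x_4) = 0.019915, coefficient = 2
x_5 = 3.2500, f(x_5) = 0.011706, coefficient = 2
x_6 = 3.5000, f(x_6) = 0.123049, coefficient = 2
x_7 = 3.7500, f(x_7) = 0.326682, coefficient = 2
x_8 = 4.0000, f(x_8) = 0.572750, coefficient = 1

I ≈ (0.250000/2) × 4.580740 = 0.572593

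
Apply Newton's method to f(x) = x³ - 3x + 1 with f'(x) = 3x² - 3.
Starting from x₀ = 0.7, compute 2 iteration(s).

f(x) = x³ - 3x + 1
f'(x) = 3x² - 3
x₀ = 0.7

Newton-Raphson formula: x_{n+1} = x_n - f(x_n)/f'(x_n)

Iteration 1:
  f(0.700000) = -0.757000
  f'(0.700000) = -1.530000
  x_1 = 0.700000 - (-0.757000)/(-1.530000) = 0.205229
Iteration 2:
  f(0.205229) = 0.392958
  f'(0.205229) = -2.873643
  x_2 = 0.205229 - 0.392958/(-2.873643) = 0.341974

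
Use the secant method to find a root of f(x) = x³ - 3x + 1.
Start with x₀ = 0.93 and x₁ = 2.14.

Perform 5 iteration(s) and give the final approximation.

f(x) = x³ - 3x + 1
x₀ = 0.93, x₁ = 2.14

Secant formula: x_{n+1} = x_n - f(x_n)(x_n - x_{n-1})/(f(x_n) - f(x_{n-1}))

Iteration 1:
  f(0.930000) = -0.985643
  f(2.140000) = 4.380344
  x_2 = 2.140000 - 4.380344×(2.140000 - 0.930000)/(4.380344 - (-0.985643))
       = 1.152257
Iteration 2:
  f(2.140000) = 4.380344
  f(1.152257) = -0.926924
  x_3 = 1.152257 - (-0.926924)×(1.152257 - 2.140000)/(-0.926924 - 4.380344)
       = 1.324768
Iteration 3:
  f(1.152257) = -0.926924
  f(1.324768) = -0.649322
  x_4 = 1.324768 - (-0.649322)×(1.324768 - 1.152257)/(-0.649322 - (-0.926924))
       = 1.728279
Iteration 4:
  f(1.324768) = -0.649322
  f(1.728279) = 0.977446
  x_5 = 1.728279 - 0.977446×(1.728279 - 1.324768)/(0.977446 - (-0.649322))
       = 1.485829
Iteration 5:
  f(1.728279) = 0.977446
  f(1.485829) = -0.177240
  x_6 = 1.485829 - (-0.177240)×(1.485829 - 1.728279)/(-0.177240 - 0.977446)
       = 1.523044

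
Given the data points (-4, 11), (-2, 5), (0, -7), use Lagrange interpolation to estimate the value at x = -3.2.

Lagrange interpolation formula:
P(x) = Σ yᵢ × Lᵢ(x)
where Lᵢ(x) = Π_{j≠i} (x - xⱼ)/(xᵢ - xⱼ)

L_0(-3.2) = (-3.2 - (-2))/(-4 - (-2)) × (-3.2 - 0)/(-4 - 0) = 0.480000
L_1(-3.2) = (-3.2 - (-4))/(-2 - (-4)) × (-3.2 - 0)/(-2 - 0) = 0.640000
L_2(-3.2) = (-3.2 - (-4))/(0 - (-4)) × (-3.2 - (-2))/(0 - (-2)) = -0.120000

P(-3.2) = 11×L_0(-3.2) + 5×L_1(-3.2) + (-7)×L_2(-3.2)
P(-3.2) = 9.320000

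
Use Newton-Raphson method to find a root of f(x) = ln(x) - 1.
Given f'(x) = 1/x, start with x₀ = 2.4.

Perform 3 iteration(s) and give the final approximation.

f(x) = ln(x) - 1
f'(x) = 1/x
x₀ = 2.4

Newton-Raphson formula: x_{n+1} = x_n - f(x_n)/f'(x_n)

Iteration 1:
  f(2.400000) = -0.124531
  f'(2.400000) = 0.416667
  x_1 = 2.400000 - (-0.124531)/0.416667 = 2.698875
Iteration 2:
  f(2.698875) = -0.007165
  f'(2.698875) = 0.370525
  x_2 = 2.698875 - (-0.007165)/0.370525 = 2.718212
Iteration 3:
  f(2.718212) = -0.000026
  f'(2.718212) = 0.367889
  x_3 = 2.718212 - (-0.000026)/0.367889 = 2.718282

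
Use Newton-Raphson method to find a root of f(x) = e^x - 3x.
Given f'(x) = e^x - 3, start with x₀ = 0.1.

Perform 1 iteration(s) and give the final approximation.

f(x) = e^x - 3x
f'(x) = e^x - 3
x₀ = 0.1

Newton-Raphson formula: x_{n+1} = x_n - f(x_n)/f'(x_n)

Iteration 1:
  f(0.100000) = 0.805171
  f'(0.100000) = -1.894829
  x_1 = 0.100000 - 0.805171/(-1.894829) = 0.524931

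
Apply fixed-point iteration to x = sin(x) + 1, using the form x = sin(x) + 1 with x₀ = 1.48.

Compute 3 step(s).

Equation: x = sin(x) + 1
Fixed-point form: x = sin(x) + 1
x₀ = 1.48

x_1 = g(1.480000) = 1.995881
x_2 = g(1.995881) = 1.911004
x_3 = g(1.911004) = 1.942685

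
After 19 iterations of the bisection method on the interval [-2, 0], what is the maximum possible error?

Bisection error bound: |error| ≤ (b-a)/2^n
|error| ≤ (0 - (-2))/2^19 = 2/2^19
|error| ≤ 0.0000038147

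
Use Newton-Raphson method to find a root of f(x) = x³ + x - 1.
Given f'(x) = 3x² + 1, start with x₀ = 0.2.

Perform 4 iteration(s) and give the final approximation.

f(x) = x³ + x - 1
f'(x) = 3x² + 1
x₀ = 0.2

Newton-Raphson formula: x_{n+1} = x_n - f(x_n)/f'(x_n)

Iteration 1:
  f(0.200000) = -0.792000
  f'(0.200000) = 1.120000
  x_1 = 0.200000 - (-0.792000)/1.120000 = 0.907143
Iteration 2:
  f(0.907143) = 0.653638
  f'(0.907143) = 3.468724
  x_2 = 0.907143 - 0.653638/3.468724 = 0.718705
Iteration 3:
  f(0.718705) = 0.089943
  f'(0.718705) = 2.549612
  x_3 = 0.718705 - 0.089943/2.549612 = 0.683428
Iteration 4:
  f(0.683428) = 0.002639
  f'(0.683428) = 2.401222
  x_4 = 0.683428 - 0.002639/2.401222 = 0.682329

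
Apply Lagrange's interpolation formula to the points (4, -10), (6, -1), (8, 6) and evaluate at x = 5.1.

Lagrange interpolation formula:
P(x) = Σ yᵢ × Lᵢ(x)
where Lᵢ(x) = Π_{j≠i} (x - xⱼ)/(xᵢ - xⱼ)

L_0(5.1) = (5.1 - 6)/(4 - 6) × (5.1 - 8)/(4 - 8) = 0.326250
L_1(5.1) = (5.1 - 4)/(6 - 4) × (5.1 - 8)/(6 - 8) = 0.797500
L_2(5.1) = (5.1 - 4)/(8 - 4) × (5.1 - 6)/(8 - 6) = -0.123750

P(5.1) = (-10)×L_0(5.1) + (-1)×L_1(5.1) + 6×L_2(5.1)
P(5.1) = -4.802500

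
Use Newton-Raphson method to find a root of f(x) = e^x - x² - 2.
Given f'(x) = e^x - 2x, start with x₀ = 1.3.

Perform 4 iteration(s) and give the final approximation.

f(x) = e^x - x² - 2
f'(x) = e^x - 2x
x₀ = 1.3

Newton-Raphson formula: x_{n+1} = x_n - f(x_n)/f'(x_n)

Iteration 1:
  f(1.300000) = -0.020703
  f'(1.300000) = 1.069297
  x_1 = 1.300000 - (-0.020703)/1.069297 = 1.319362
Iteration 2:
  f(1.319362) = 0.000317
  f'(1.319362) = 1.102309
  x_2 = 1.319362 - 0.000317/1.102309 = 1.319074
Iteration 3:
  f(1.319074) = 0.000000
  f'(1.319074) = 1.101808
  x_3 = 1.319074 - 0.000000/1.101808 = 1.319074
Iteration 4:
  f(1.319074) = 0.000000
  f'(1.319074) = 1.101808
  x_4 = 1.319074 - 0.000000/1.101808 = 1.319074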